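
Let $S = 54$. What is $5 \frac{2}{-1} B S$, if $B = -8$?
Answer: $4320$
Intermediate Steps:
$5 \frac{2}{-1} B S = 5 \frac{2}{-1} \left(-8\right) 54 = 5 \cdot 2 \left(-1\right) \left(-8\right) 54 = 5 \left(-2\right) \left(-8\right) 54 = \left(-10\right) \left(-8\right) 54 = 80 \cdot 54 = 4320$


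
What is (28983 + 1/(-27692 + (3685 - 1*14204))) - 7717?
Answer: 812595125/38211 ≈ 21266.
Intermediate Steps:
(28983 + 1/(-27692 + (3685 - 1*14204))) - 7717 = (28983 + 1/(-27692 + (3685 - 14204))) - 7717 = (28983 + 1/(-27692 - 10519)) - 7717 = (28983 + 1/(-38211)) - 7717 = (28983 - 1/38211) - 7717 = 1107469412/38211 - 7717 = 812595125/38211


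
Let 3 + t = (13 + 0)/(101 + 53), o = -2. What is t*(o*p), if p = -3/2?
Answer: -1347/154 ≈ -8.7467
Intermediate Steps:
p = -3/2 (p = -3*½ = -3/2 ≈ -1.5000)
t = -449/154 (t = -3 + (13 + 0)/(101 + 53) = -3 + 13/154 = -449/154 ≈ -2.9156)
t*(o*p) = -(-449)*(-3)/(77*2) = -449/154*3 = -1347/154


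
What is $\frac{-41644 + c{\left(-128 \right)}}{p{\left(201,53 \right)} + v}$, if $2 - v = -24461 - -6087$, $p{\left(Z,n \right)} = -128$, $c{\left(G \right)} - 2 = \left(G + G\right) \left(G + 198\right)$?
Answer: $- \frac{29781}{9124} \approx -3.264$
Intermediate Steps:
$c{\left(G \right)} = 2 + 2 G \left(198 + G\right)$ ($c{\left(G \right)} = 2 + \left(G + G\right) \left(G + 198\right) = 2 + 2 G \left(198 + G\right)$)
$v = 18376$ ($v = 2 - \left(-24461 - -6087\right) = 2 - \left(-24461 + 6087\right) = 2 - -18374 = 2 + 18374 = 18376$)
$\frac{-41644 + c{\left(-128 \right)}}{p{\left(201,53 \right)} + v} = \frac{-41644 + \left(2 + 2 \left(-128\right)^{2} + 396 \left(-128\right)\right)}{-128 + 18376} = \frac{-41644 + \left(2 + 2 \cdot 16384 - 50688\right)}{18248} = \left(-41644 + \left(2 + 32768 - 50688\right)\right) \frac{1}{18248} = \left(-41644 - 17918\right) \frac{1}{18248} = \left(-59562\right) \frac{1}{18248} = - \frac{29781}{9124}$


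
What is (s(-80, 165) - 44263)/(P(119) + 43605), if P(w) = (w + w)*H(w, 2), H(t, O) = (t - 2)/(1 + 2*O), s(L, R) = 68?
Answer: -220975/245871 ≈ -0.89874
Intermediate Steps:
H(t, O) = (-2 + t)/(1 + 2*O)
P(w) = 2*w*(-2/5 + w/5) (P(w) = (w + w)*((-2 + w)/(1 + 2*2)) = (2*w)*((-2 + w)/(1 + 4)) = (2*w)*((-2 + w)/5) = (2*w)*(-2/5 + w/5) = 2*w*(-2/5 + w/5))
(s(-80, 165) - 44263)/(P(119) + 43605) = (68 - 44263)/((2/5)*119*(-2 + 119) + 43605) = -44195/((2/5)*119*117 + 43605) = -44195/(27846/5 + 43605) = -44195/245871/5 = -44195*5/245871 = -220975/245871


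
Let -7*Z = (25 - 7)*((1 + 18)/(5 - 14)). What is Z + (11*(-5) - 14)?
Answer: -445/7 ≈ -63.571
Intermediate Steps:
Z = 38/7 (Z = -(25 - 7)*(1 + 18)/(5 - 14)/7 = -18*19/(-9)/7 = -18*19*(-⅑)/7 = -18*(-19)/(7*9) = -⅐*(-38) = 38/7 ≈ 5.4286)
Z + (11*(-5) - 14) = 38/7 + (11*(-5) - 14) = 38/7 + (-55 - 14) = 38/7 - 69 = -445/7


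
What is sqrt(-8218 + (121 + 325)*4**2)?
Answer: I*sqrt(1082) ≈ 32.894*I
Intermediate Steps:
sqrt(-8218 + (121 + 325)*4**2) = sqrt(-8218 + 446*16) = sqrt(-8218 + 7136) = sqrt(-1082) = I*sqrt(1082)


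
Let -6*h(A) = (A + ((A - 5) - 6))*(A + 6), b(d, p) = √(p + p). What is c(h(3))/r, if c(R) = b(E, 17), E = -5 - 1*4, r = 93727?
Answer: √34/93727 ≈ 6.2212e-5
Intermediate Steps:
E = -9 (E = -5 - 4 = -9)
b(d, p) = √2*√p (b(d, p) = √(2*p) = √2*√p)
h(A) = -(-11 + 2*A)*(6 + A)/6 (h(A) = -(A + ((A - 5) - 6))*(A + 6)/6 = -(A + ((-5 + A) - 6))*(6 + A)/6 = -(A + (-11 + A))*(6 + A)/6 = -(-11 + 2*A)*(6 + A)/6)
c(R) = √34 (c(R) = √2*√17 = √34)
c(h(3))/r = √34/93727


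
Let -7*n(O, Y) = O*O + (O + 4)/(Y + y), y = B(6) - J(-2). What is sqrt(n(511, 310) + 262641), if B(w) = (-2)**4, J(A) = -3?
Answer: sqrt(24390786253)/329 ≈ 474.70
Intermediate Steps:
B(w) = 16
y = 19 (y = 16 - 1*(-3) = 16 + 3 = 19)
n(O, Y) = -O**2/7 - (4 + O)/(7*(19 + Y)) (n(O, Y) = -(O*O + (O + 4)/(Y + 19))/7 = -(O**2 + (4 + O)/(19 + Y))/7 = -O**2/7 - (4 + O)/(7*(19 + Y)))
sqrt(n(511, 310) + 262641) = sqrt((-4 - 1*511 - 19*511**2 - 1*310*511**2)/(7*(19 + 310)) + 262641) = sqrt((1/7)*(-4 - 511 - 19*261121 - 1*310*261121)/329 + 262641) = sqrt((1/7)*(1/329)*(-4 - 511 - 4961299 - 80947510) + 262641) = sqrt((1/7)*(1/329)*(-85909324) + 262641) = sqrt(-85909324/2303 + 262641) = sqrt(518952899/2303) = sqrt(24390786253)/329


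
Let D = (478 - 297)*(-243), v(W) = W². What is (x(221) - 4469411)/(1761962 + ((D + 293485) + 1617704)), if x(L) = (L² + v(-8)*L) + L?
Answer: -4406205/3629168 ≈ -1.2141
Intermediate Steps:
D = -43983 (D = 181*(-243) = -43983)
x(L) = L² + 65*L (x(L) = (L² + (-8)²*L) + L = (L² + 64*L) + L = L² + 65*L)
(x(221) - 4469411)/(1761962 + ((D + 293485) + 1617704)) = (221*(65 + 221) - 4469411)/(1761962 + ((-43983 + 293485) + 1617704)) = (221*286 - 4469411)/(1761962 + (249502 + 1617704)) = (63206 - 4469411)/(1761962 + 1867206) = -4406205/3629168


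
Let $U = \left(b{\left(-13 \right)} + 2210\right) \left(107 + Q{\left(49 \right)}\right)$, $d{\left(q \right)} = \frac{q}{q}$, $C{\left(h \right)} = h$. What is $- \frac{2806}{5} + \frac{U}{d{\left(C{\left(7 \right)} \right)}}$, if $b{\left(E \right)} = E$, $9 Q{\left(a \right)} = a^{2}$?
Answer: $\frac{36928286}{45} \approx 8.2063 \cdot 10^{5}$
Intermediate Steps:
$Q{\left(a \right)} = \frac{a^{2}}{9}$
$d{\left(q \right)} = 1$
$U = \frac{7390708}{9}$ ($U = \left(-13 + 2210\right) \left(107 + \frac{49^{2}}{9}\right) = 2197 \left(107 + \frac{1}{9} \cdot 2401\right) = 2197 \left(107 + \frac{2401}{9}\right) = 2197 \cdot \frac{3364}{9} = \frac{7390708}{9} \approx 8.2119 \cdot 10^{5}$)
$- \frac{2806}{5} + \frac{U}{d{\left(C{\left(7 \right)} \right)}} = - \frac{2806}{5} + \frac{7390708}{9 \cdot 1} = \left(-2806\right) \frac{1}{5} + \frac{7390708}{9} \cdot 1 = - \frac{2806}{5} + \frac{7390708}{9} = \frac{36928286}{45}$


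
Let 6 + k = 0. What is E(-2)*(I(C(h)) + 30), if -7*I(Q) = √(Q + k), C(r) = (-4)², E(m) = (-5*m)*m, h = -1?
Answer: -600 + 20*√10/7 ≈ -590.96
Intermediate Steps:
E(m) = -5*m²
C(r) = 16
k = -6 (k = -6 + 0 = -6)
I(Q) = -√(-6 + Q)/7 (I(Q) = -√(Q - 6)/7 = -√(-6 + Q)/7)
E(-2)*(I(C(h)) + 30) = (-5*(-2)²)*(-√(-6 + 16)/7 + 30) = (-5*4)*(-√10/7 + 30) = -20*(30 - √10/7) = -600 + 20*√10/7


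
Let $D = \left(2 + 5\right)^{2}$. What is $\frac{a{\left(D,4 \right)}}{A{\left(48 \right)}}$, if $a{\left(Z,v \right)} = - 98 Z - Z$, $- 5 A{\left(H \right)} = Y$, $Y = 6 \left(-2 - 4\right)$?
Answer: $- \frac{2695}{4} \approx -673.75$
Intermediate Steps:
$D = 49$ ($D = 7^{2} = 49$)
$Y = -36$ ($Y = 6 \left(-6\right) = -36$)
$A{\left(H \right)} = \frac{36}{5}$ ($A{\left(H \right)} = \left(- \frac{1}{5}\right) \left(-36\right) = \frac{36}{5}$)
$a{\left(Z,v \right)} = - 99 Z$
$\frac{a{\left(D,4 \right)}}{A{\left(48 \right)}} = \frac{\left(-99\right) 49}{\frac{36}{5}} = \left(-4851\right) \frac{5}{36} = - \frac{2695}{4}$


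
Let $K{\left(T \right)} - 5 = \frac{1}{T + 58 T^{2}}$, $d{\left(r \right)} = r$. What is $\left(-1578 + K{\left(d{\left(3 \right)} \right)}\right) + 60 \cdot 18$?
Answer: $- \frac{258824}{525} \approx -493.0$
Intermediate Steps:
$K{\left(T \right)} = 5 + \frac{1}{T + 58 T^{2}}$
$\left(-1578 + K{\left(d{\left(3 \right)} \right)}\right) + 60 \cdot 18 = \left(-1578 + \frac{1 + 5 \cdot 3 + 290 \cdot 3^{2}}{3 \left(1 + 58 \cdot 3\right)}\right) + 60 \cdot 18 = \left(-1578 + \frac{1 + 15 + 290 \cdot 9}{3 \left(1 + 174\right)}\right) + 1080 = \left(-1578 + \frac{1 + 15 + 2610}{3 \cdot 175}\right) + 1080 = \left(-1578 + \frac{1}{3} \cdot \frac{1}{175} \cdot 2626\right) + 1080 = \left(-1578 + \frac{2626}{525}\right) + 1080 = - \frac{825824}{525} + 1080 = - \frac{258824}{525}$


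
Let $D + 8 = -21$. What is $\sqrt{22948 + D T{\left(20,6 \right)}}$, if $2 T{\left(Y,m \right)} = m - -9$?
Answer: $\frac{13 \sqrt{538}}{2} \approx 150.77$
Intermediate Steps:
$D = -29$ ($D = -8 - 21 = -29$)
$T{\left(Y,m \right)} = \frac{9}{2} + \frac{m}{2}$ ($T{\left(Y,m \right)} = \frac{m - -9}{2} = \frac{m + 9}{2} = \frac{9 + m}{2} = \frac{9}{2} + \frac{m}{2}$)
$\sqrt{22948 + D T{\left(20,6 \right)}} = \sqrt{22948 - 29 \left(\frac{9}{2} + \frac{1}{2} \cdot 6\right)} = \sqrt{22948 - 29 \left(\frac{9}{2} + 3\right)} = \sqrt{22948 - \frac{435}{2}} = \sqrt{\frac{45461}{2}} = \frac{13 \sqrt{538}}{2}$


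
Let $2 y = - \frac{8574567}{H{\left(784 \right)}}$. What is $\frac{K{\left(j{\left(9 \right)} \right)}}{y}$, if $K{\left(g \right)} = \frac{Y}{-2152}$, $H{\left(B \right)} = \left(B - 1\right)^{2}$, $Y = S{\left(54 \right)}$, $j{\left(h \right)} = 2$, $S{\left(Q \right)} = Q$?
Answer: $\frac{5517801}{1537705682} \approx 0.0035883$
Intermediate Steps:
$Y = 54$
$H{\left(B \right)} = \left(-1 + B\right)^{2}$
$K{\left(g \right)} = - \frac{27}{1076}$ ($K{\left(g \right)} = \frac{54}{-2152} = 54 \left(- \frac{1}{2152}\right) = - \frac{27}{1076}$)
$y = - \frac{2858189}{408726}$ ($y = \frac{\left(-8574567\right) \frac{1}{\left(-1 + 784\right)^{2}}}{2} = \frac{\left(-8574567\right) \frac{1}{783^{2}}}{2} = \frac{\left(-8574567\right) \frac{1}{613089}}{2} = \frac{1}{2} \left(- \frac{2858189}{204363}\right) = - \frac{2858189}{408726} \approx -6.9929$)
$\frac{K{\left(j{\left(9 \right)} \right)}}{y} = - \frac{27}{1076 \left(- \frac{2858189}{408726}\right)} = \left(- \frac{27}{1076}\right) \left(- \frac{408726}{2858189}\right) = \frac{5517801}{1537705682}$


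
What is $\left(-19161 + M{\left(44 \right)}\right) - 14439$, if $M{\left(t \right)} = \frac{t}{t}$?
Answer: $-33599$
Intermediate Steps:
$M{\left(t \right)} = 1$
$\left(-19161 + M{\left(44 \right)}\right) - 14439 = \left(-19161 + 1\right) - 14439 = -19160 - 14439 = -33599$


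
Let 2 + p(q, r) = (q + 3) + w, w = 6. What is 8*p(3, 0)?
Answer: 80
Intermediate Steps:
p(q, r) = 7 + q (p(q, r) = -2 + ((q + 3) + 6) = -2 + ((3 + q) + 6) = -2 + (9 + q) = 7 + q)
8*p(3, 0) = 8*(7 + 3) = 8*10 = 80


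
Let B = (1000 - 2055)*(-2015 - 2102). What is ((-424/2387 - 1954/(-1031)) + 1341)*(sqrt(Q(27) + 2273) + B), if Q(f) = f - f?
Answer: 14352550991086485/2460997 + 3304424031*sqrt(2273)/2460997 ≈ 5.8321e+9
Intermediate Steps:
B = 4343435 (B = -1055*(-4117) = 4343435)
Q(f) = 0
((-424/2387 - 1954/(-1031)) + 1341)*(sqrt(Q(27) + 2273) + B) = ((-424/2387 - 1954/(-1031)) + 1341)*(sqrt(0 + 2273) + 4343435) = ((-424*1/2387 - 1954*(-1/1031)) + 1341)*(sqrt(2273) + 4343435) = ((-424/2387 + 1954/1031) + 1341)*(4343435 + sqrt(2273)) = (4227054/2460997 + 1341)*(4343435 + sqrt(2273)) = 3304424031*(4343435 + sqrt(2273))/2460997 = 14352550991086485/2460997 + 3304424031*sqrt(2273)/2460997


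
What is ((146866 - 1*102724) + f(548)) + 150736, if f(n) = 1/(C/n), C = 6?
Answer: 584908/3 ≈ 1.9497e+5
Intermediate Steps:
f(n) = n/6 (f(n) = 1/(6/n) = n/6)
((146866 - 1*102724) + f(548)) + 150736 = ((146866 - 1*102724) + (⅙)*548) + 150736 = ((146866 - 102724) + 274/3) + 150736 = (44142 + 274/3) + 150736 = 132700/3 + 150736 = 584908/3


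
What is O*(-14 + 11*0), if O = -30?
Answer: 420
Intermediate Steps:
O*(-14 + 11*0) = -30*(-14 + 11*0) = -30*(-14 + 0) = -30*(-14) = 420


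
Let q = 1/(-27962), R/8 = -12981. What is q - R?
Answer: 2903797775/27962 ≈ 1.0385e+5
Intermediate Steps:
R = -103848 (R = 8*(-12981) = -103848)
q = -1/27962 ≈ -3.5763e-5
q - R = -1/27962 - 1*(-103848) = -1/27962 + 103848 = 2903797775/27962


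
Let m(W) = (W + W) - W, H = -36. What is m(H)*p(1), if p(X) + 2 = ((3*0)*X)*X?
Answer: 72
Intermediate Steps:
p(X) = -2 (p(X) = -2 + ((3*0)*X)*X = -2 + (0*X)*X = -2 + 0*X = -2 + 0 = -2)
m(W) = W (m(W) = 2*W - W = W)
m(H)*p(1) = -36*(-2) = 72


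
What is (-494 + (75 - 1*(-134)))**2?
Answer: 81225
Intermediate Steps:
(-494 + (75 - 1*(-134)))**2 = (-494 + (75 + 134))**2 = (-494 + 209)**2 = (-285)**2 = 81225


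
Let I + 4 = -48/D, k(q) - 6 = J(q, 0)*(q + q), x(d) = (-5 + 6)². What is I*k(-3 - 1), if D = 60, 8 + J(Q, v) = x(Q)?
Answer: -1488/5 ≈ -297.60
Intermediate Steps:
x(d) = 1 (x(d) = 1² = 1)
J(Q, v) = -7 (J(Q, v) = -8 + 1 = -7)
k(q) = 6 - 14*q (k(q) = 6 - 7*(q + q) = 6 - 14*q)
I = -24/5 (I = -4 - 48/60 = -4 - 48*1/60 = -4 - ⅘ = -24/5 ≈ -4.8000)
I*k(-3 - 1) = -24*(6 - 14*(-3 - 1))/5 = -24*(6 - 14*(-4))/5 = -24*(6 + 56)/5 = -24/5*62 = -1488/5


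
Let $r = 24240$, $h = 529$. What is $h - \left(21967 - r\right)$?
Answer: $2802$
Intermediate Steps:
$h - \left(21967 - r\right) = 529 - \left(21967 - 24240\right) = 529 - -2273 = 529 + 2273 = 2802$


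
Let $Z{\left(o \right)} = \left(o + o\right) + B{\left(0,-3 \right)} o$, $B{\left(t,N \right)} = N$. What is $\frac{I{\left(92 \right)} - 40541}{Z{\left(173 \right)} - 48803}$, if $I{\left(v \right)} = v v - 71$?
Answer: $\frac{8037}{12244} \approx 0.6564$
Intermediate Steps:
$I{\left(v \right)} = -71 + v^{2}$ ($I{\left(v \right)} = v^{2} - 71 = -71 + v^{2}$)
$Z{\left(o \right)} = - o$ ($Z{\left(o \right)} = \left(o + o\right) - 3 o = 2 o - 3 o = - o$)
$\frac{I{\left(92 \right)} - 40541}{Z{\left(173 \right)} - 48803} = \frac{\left(-71 + 92^{2}\right) - 40541}{\left(-1\right) 173 - 48803} = \frac{\left(-71 + 8464\right) - 40541}{-173 - 48803} = \frac{8393 - 40541}{-48976} = \left(-32148\right) \left(- \frac{1}{48976}\right) = \frac{8037}{12244}$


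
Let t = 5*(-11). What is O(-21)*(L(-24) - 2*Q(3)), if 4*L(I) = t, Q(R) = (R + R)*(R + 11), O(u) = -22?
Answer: 7997/2 ≈ 3998.5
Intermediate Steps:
Q(R) = 2*R*(11 + R) (Q(R) = (2*R)*(11 + R) = 2*R*(11 + R))
t = -55
L(I) = -55/4 (L(I) = (¼)*(-55) = -55/4)
O(-21)*(L(-24) - 2*Q(3)) = -22*(-55/4 - 4*3*(11 + 3)) = -22*(-55/4 - 4*3*14) = -22*(-55/4 - 2*84) = -22*(-55/4 - 168) = -22*(-727/4) = 7997/2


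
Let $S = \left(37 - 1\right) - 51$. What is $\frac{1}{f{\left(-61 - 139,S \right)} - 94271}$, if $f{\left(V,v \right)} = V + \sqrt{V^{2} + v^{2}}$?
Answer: $- \frac{94471}{8924729616} - \frac{5 \sqrt{1609}}{8924729616} \approx -1.0608 \cdot 10^{-5}$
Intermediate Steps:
$S = -15$ ($S = 36 - 51 = -15$)
$\frac{1}{f{\left(-61 - 139,S \right)} - 94271} = \frac{1}{\left(\left(-61 - 139\right) + \sqrt{\left(-61 - 139\right)^{2} + \left(-15\right)^{2}}\right) - 94271} = \frac{1}{\left(-200 + \sqrt{\left(-200\right)^{2} + 225}\right) - 94271} = \frac{1}{\left(-200 + \sqrt{40000 + 225}\right) - 94271} = \frac{1}{\left(-200 + \sqrt{40225}\right) - 94271} = \frac{1}{\left(-200 + 5 \sqrt{1609}\right) - 94271} = \frac{1}{-94471 + 5 \sqrt{1609}}$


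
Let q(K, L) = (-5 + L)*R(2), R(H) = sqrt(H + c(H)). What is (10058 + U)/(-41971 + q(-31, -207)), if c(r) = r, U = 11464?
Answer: -21522/42395 ≈ -0.50765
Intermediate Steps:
R(H) = sqrt(2)*sqrt(H) (R(H) = sqrt(H + H) = sqrt(2*H) = sqrt(2)*sqrt(H))
q(K, L) = -10 + 2*L (q(K, L) = (-5 + L)*(sqrt(2)*sqrt(2)) = (-5 + L)*2 = -10 + 2*L)
(10058 + U)/(-41971 + q(-31, -207)) = (10058 + 11464)/(-41971 + (-10 + 2*(-207))) = 21522/(-41971 + (-10 - 414)) = 21522/(-41971 - 424) = 21522/(-42395) = 21522*(-1/42395) = -21522/42395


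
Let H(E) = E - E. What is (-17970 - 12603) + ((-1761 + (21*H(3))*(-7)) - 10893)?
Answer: -43227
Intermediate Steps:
H(E) = 0
(-17970 - 12603) + ((-1761 + (21*H(3))*(-7)) - 10893) = (-17970 - 12603) + ((-1761 + (21*0)*(-7)) - 10893) = -30573 + ((-1761 + 0*(-7)) - 10893) = -30573 + ((-1761 + 0) - 10893) = -30573 + (-1761 - 10893) = -30573 - 12654 = -43227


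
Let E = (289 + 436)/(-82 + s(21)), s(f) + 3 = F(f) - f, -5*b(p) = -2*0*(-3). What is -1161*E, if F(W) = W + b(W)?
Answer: 168345/17 ≈ 9902.6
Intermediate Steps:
b(p) = 0 (b(p) = -(-2*0)*(-3)/5 = -0*(-3) = -1/5*0 = 0)
F(W) = W (F(W) = W + 0 = W)
s(f) = -3 (s(f) = -3 + (f - f) = -3 + 0 = -3)
E = -145/17 (E = (289 + 436)/(-82 - 3) = 725/(-85) = 725*(-1/85) = -145/17 ≈ -8.5294)
-1161*E = -1161*(-145/17) = 168345/17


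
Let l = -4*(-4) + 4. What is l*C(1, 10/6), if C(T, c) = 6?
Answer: 120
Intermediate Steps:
l = 20 (l = 16 + 4 = 20)
l*C(1, 10/6) = 20*6 = 120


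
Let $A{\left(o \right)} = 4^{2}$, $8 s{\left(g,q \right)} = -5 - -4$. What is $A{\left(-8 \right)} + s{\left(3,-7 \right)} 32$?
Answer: $12$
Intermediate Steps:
$s{\left(g,q \right)} = - \frac{1}{8}$ ($s{\left(g,q \right)} = \frac{-5 - -4}{8} = \frac{-5 + 4}{8} = \frac{1}{8} \left(-1\right) = - \frac{1}{8}$)
$A{\left(o \right)} = 16$
$A{\left(-8 \right)} + s{\left(3,-7 \right)} 32 = 16 - 4 = 12$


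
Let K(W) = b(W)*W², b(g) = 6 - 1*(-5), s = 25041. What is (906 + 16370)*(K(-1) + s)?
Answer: 432798352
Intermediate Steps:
b(g) = 11 (b(g) = 6 + 5 = 11)
K(W) = 11*W²
(906 + 16370)*(K(-1) + s) = (906 + 16370)*(11*(-1)² + 25041) = 17276*(11*1 + 25041) = 17276*(11 + 25041) = 17276*25052 = 432798352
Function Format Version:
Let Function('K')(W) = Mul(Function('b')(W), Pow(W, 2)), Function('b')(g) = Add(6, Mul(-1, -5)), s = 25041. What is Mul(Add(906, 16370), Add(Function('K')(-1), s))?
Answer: 432798352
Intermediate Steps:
Function('b')(g) = 11 (Function('b')(g) = Add(6, 5) = 11)
Function('K')(W) = Mul(11, Pow(W, 2))
Mul(Add(906, 16370), Add(Function('K')(-1), s)) = Mul(Add(906, 16370), Add(Mul(11, Pow(-1, 2)), 25041)) = Mul(17276, Add(Mul(11, 1), 25041)) = Mul(17276, Add(11, 25041)) = Mul(17276, 25052) = 432798352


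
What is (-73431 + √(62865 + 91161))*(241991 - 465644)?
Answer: 16423063443 - 670959*√17114 ≈ 1.6335e+10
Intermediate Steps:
(-73431 + √(62865 + 91161))*(241991 - 465644) = (-73431 + √154026)*(-223653) = (-73431 + 3*√17114)*(-223653) = 16423063443 - 670959*√17114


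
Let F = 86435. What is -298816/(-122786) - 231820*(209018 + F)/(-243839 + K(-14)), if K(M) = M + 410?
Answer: 144998637130156/515368831 ≈ 2.8135e+5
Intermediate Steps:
K(M) = 410 + M
-298816/(-122786) - 231820*(209018 + F)/(-243839 + K(-14)) = -298816/(-122786) - 231820*(209018 + 86435)/(-243839 + (410 - 14)) = -298816*(-1/122786) - 231820*295453/(-243839 + 396) = 5152/2117 - 231820/((-243443*1/295453)) = 5152/2117 - 231820/(-243443/295453) = 5152/2117 - 231820*(-295453/243443) = 5152/2117 + 68491914460/243443 = 144998637130156/515368831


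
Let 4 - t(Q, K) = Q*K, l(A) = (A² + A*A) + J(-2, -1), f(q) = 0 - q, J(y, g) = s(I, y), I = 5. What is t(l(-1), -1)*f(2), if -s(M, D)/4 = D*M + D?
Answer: -108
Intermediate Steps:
s(M, D) = -4*D - 4*D*M (s(M, D) = -4*(D*M + D) = -4*(D + D*M) = -4*D - 4*D*M)
J(y, g) = -24*y (J(y, g) = -4*y*(1 + 5) = -4*y*6 = -24*y)
f(q) = -q
l(A) = 48 + 2*A² (l(A) = (A² + A*A) - 24*(-2) = (A² + A²) + 48 = 2*A² + 48 = 48 + 2*A²)
t(Q, K) = 4 - K*Q (t(Q, K) = 4 - Q*K = 4 - K*Q)
t(l(-1), -1)*f(2) = (4 - 1*(-1)*(48 + 2*(-1)²))*(-1*2) = (4 - 1*(-1)*(48 + 2*1))*(-2) = (4 - 1*(-1)*(48 + 2))*(-2) = (4 - 1*(-1)*50)*(-2) = (4 + 50)*(-2) = 54*(-2) = -108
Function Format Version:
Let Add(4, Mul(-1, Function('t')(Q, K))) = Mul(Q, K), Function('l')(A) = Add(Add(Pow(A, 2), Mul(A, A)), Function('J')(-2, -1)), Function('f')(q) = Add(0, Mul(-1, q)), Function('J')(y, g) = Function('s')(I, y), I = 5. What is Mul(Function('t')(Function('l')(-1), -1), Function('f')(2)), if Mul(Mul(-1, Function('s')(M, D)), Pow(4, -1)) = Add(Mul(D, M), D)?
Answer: -108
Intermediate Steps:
Function('s')(M, D) = Add(Mul(-4, D), Mul(-4, D, M)) (Function('s')(M, D) = Mul(-4, Add(Mul(D, M), D)) = Mul(-4, Add(D, Mul(D, M))) = Add(Mul(-4, D), Mul(-4, D, M)))
Function('J')(y, g) = Mul(-24, y) (Function('J')(y, g) = Mul(-4, y, Add(1, 5)) = Mul(-4, y, 6) = Mul(-24, y))
Function('f')(q) = Mul(-1, q)
Function('l')(A) = Add(48, Mul(2, Pow(A, 2))) (Function('l')(A) = Add(Add(Pow(A, 2), Mul(A, A)), Mul(-24, -2)) = Add(Add(Pow(A, 2), Pow(A, 2)), 48) = Add(Mul(2, Pow(A, 2)), 48) = Add(48, Mul(2, Pow(A, 2))))
Function('t')(Q, K) = Add(4, Mul(-1, K, Q)) (Function('t')(Q, K) = Add(4, Mul(-1, Mul(Q, K))) = Add(4, Mul(-1, Mul(K, Q))) = Add(4, Mul(-1, K, Q)))
Mul(Function('t')(Function('l')(-1), -1), Function('f')(2)) = Mul(Add(4, Mul(-1, -1, Add(48, Mul(2, Pow(-1, 2))))), Mul(-1, 2)) = Mul(Add(4, Mul(-1, -1, Add(48, Mul(2, 1)))), -2) = Mul(Add(4, Mul(-1, -1, Add(48, 2))), -2) = Mul(Add(4, Mul(-1, -1, 50)), -2) = Mul(Add(4, 50), -2) = Mul(54, -2) = -108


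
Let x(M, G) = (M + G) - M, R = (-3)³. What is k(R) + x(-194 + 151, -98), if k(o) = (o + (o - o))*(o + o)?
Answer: 1360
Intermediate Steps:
R = -27
x(M, G) = G (x(M, G) = (G + M) - M = G)
k(o) = 2*o² (k(o) = (o + 0)*(2*o) = o*(2*o) = 2*o²)
k(R) + x(-194 + 151, -98) = 2*(-27)² - 98 = 2*729 - 98 = 1458 - 98 = 1360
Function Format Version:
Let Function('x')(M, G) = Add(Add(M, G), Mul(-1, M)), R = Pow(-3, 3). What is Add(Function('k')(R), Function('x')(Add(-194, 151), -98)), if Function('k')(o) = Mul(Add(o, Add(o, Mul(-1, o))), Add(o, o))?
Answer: 1360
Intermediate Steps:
R = -27
Function('x')(M, G) = G (Function('x')(M, G) = Add(Add(G, M), Mul(-1, M)) = G)
Function('k')(o) = Mul(2, Pow(o, 2)) (Function('k')(o) = Mul(Add(o, 0), Mul(2, o)) = Mul(o, Mul(2, o)) = Mul(2, Pow(o, 2)))
Add(Function('k')(R), Function('x')(Add(-194, 151), -98)) = Add(Mul(2, Pow(-27, 2)), -98) = Add(Mul(2, 729), -98) = Add(1458, -98) = 1360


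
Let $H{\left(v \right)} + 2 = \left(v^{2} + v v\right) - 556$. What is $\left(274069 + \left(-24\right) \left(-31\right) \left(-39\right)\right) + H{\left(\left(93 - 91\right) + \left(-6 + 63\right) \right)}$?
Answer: $251457$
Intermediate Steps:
$H{\left(v \right)} = -558 + 2 v^{2}$ ($H{\left(v \right)} = -2 - \left(556 - v^{2} - v v\right) = -2 + \left(\left(v^{2} + v^{2}\right) - 556\right) = -2 + \left(2 v^{2} - 556\right) = -2 + \left(-556 + 2 v^{2}\right) = -558 + 2 v^{2}$)
$\left(274069 + \left(-24\right) \left(-31\right) \left(-39\right)\right) + H{\left(\left(93 - 91\right) + \left(-6 + 63\right) \right)} = \left(274069 + \left(-24\right) \left(-31\right) \left(-39\right)\right) - \left(558 - 2 \left(\left(93 - 91\right) + \left(-6 + 63\right)\right)^{2}\right) = \left(274069 + 744 \left(-39\right)\right) - \left(558 - 2 \left(2 + 57\right)^{2}\right) = \left(274069 - 29016\right) - \left(558 - 2 \cdot 59^{2}\right) = 245053 + \left(-558 + 2 \cdot 3481\right) = 245053 + \left(-558 + 6962\right) = 245053 + 6404 = 251457$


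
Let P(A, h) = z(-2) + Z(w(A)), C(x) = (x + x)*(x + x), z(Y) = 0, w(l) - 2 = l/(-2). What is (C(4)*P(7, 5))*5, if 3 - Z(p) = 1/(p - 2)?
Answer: 7360/7 ≈ 1051.4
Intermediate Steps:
w(l) = 2 - l/2 (w(l) = 2 + l/(-2) = 2 + l*(-½) = 2 - l/2)
Z(p) = 3 - 1/(-2 + p) (Z(p) = 3 - 1/(p - 2) = 3 - 1/(-2 + p))
C(x) = 4*x² (C(x) = (2*x)*(2*x) = 4*x²)
P(A, h) = -2*(-1 - 3*A/2)/A (P(A, h) = 0 + (-7 + 3*(2 - A/2))/(-2 + (2 - A/2)) = 0 + (-7 + (6 - 3*A/2))/((-A/2)) = 0 + (-2/A)*(-1 - 3*A/2) = 0 - 2*(-1 - 3*A/2)/A = -2*(-1 - 3*A/2)/A)
(C(4)*P(7, 5))*5 = ((4*4²)*(3 + 2/7))*5 = ((4*16)*(3 + 2*(⅐)))*5 = (64*(3 + 2/7))*5 = (64*(23/7))*5 = (1472/7)*5 = 7360/7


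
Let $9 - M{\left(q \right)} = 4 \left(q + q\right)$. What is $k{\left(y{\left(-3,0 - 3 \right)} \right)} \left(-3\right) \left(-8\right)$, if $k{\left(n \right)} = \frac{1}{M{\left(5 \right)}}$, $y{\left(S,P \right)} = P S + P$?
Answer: $- \frac{24}{31} \approx -0.77419$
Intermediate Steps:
$M{\left(q \right)} = 9 - 8 q$ ($M{\left(q \right)} = 9 - 4 \left(q + q\right) = 9 - 4 \cdot 2 q = 9 - 8 q$)
$y{\left(S,P \right)} = P + P S$
$k{\left(n \right)} = - \frac{1}{31}$ ($k{\left(n \right)} = \frac{1}{9 - 40} = \frac{1}{-31} = - \frac{1}{31}$)
$k{\left(y{\left(-3,0 - 3 \right)} \right)} \left(-3\right) \left(-8\right) = \left(- \frac{1}{31}\right) \left(-3\right) \left(-8\right) = \frac{3}{31} \left(-8\right) = - \frac{24}{31}$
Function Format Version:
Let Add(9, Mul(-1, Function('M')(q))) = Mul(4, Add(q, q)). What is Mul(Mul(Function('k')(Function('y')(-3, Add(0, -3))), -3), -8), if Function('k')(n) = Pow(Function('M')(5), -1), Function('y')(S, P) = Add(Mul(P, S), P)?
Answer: Rational(-24, 31) ≈ -0.77419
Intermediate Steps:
Function('M')(q) = Add(9, Mul(-8, q)) (Function('M')(q) = Add(9, Mul(-1, Mul(4, Add(q, q)))) = Add(9, Mul(-1, Mul(4, Mul(2, q)))) = Add(9, Mul(-1, Mul(8, q))) = Add(9, Mul(-8, q)))
Function('y')(S, P) = Add(P, Mul(P, S))
Function('k')(n) = Rational(-1, 31) (Function('k')(n) = Pow(Add(9, Mul(-8, 5)), -1) = Pow(Add(9, -40), -1) = Pow(-31, -1) = Rational(-1, 31))
Mul(Mul(Function('k')(Function('y')(-3, Add(0, -3))), -3), -8) = Mul(Mul(Rational(-1, 31), -3), -8) = Mul(Rational(3, 31), -8) = Rational(-24, 31)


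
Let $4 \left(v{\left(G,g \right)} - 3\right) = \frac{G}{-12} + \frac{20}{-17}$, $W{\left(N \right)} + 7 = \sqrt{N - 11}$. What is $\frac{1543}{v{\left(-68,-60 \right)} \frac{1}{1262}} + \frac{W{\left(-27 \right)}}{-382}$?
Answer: $\frac{151746550735}{321262} - \frac{i \sqrt{38}}{382} \approx 4.7235 \cdot 10^{5} - 0.016137 i$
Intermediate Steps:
$W{\left(N \right)} = -7 + \sqrt{-11 + N}$ ($W{\left(N \right)} = -7 + \sqrt{N - 11} = -7 + \sqrt{-11 + N}$)
$v{\left(G,g \right)} = \frac{46}{17} - \frac{G}{48}$ ($v{\left(G,g \right)} = 3 + \frac{\frac{G}{-12} + \frac{20}{-17}}{4} = 3 + \frac{G \left(- \frac{1}{12}\right) + 20 \left(- \frac{1}{17}\right)}{4} = 3 + \frac{- \frac{G}{12} - \frac{20}{17}}{4} = 3 + \frac{- \frac{20}{17} - \frac{G}{12}}{4} = 3 - \left(\frac{5}{17} + \frac{G}{48}\right) = \frac{46}{17} - \frac{G}{48}$)
$\frac{1543}{v{\left(-68,-60 \right)} \frac{1}{1262}} + \frac{W{\left(-27 \right)}}{-382} = \frac{1543}{\left(\frac{46}{17} - - \frac{17}{12}\right) \frac{1}{1262}} + \frac{-7 + \sqrt{-11 - 27}}{-382} = \frac{1543}{\left(\frac{46}{17} + \frac{17}{12}\right) \frac{1}{1262}} + \left(-7 + \sqrt{-38}\right) \left(- \frac{1}{382}\right) = \frac{1543}{\frac{841}{204} \cdot \frac{1}{1262}} + \left(-7 + i \sqrt{38}\right) \left(- \frac{1}{382}\right) = \frac{1543}{\frac{841}{257448}} + \left(\frac{7}{382} - \frac{i \sqrt{38}}{382}\right) = 1543 \cdot \frac{257448}{841} + \left(\frac{7}{382} - \frac{i \sqrt{38}}{382}\right) = \frac{397242264}{841} + \left(\frac{7}{382} - \frac{i \sqrt{38}}{382}\right) = \frac{151746550735}{321262} - \frac{i \sqrt{38}}{382}$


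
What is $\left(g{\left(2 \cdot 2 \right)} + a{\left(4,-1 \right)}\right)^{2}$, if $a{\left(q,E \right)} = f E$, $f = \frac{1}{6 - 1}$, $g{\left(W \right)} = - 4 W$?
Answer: $\frac{6561}{25} \approx 262.44$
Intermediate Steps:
$f = \frac{1}{5} \approx 0.2$
$a{\left(q,E \right)} = \frac{E}{5}$
$\left(g{\left(2 \cdot 2 \right)} + a{\left(4,-1 \right)}\right)^{2} = \left(- 4 \cdot 2 \cdot 2 + \frac{1}{5} \left(-1\right)\right)^{2} = \left(\left(-4\right) 4 - \frac{1}{5}\right)^{2} = \left(-16 - \frac{1}{5}\right)^{2} = \left(- \frac{81}{5}\right)^{2} = \frac{6561}{25}$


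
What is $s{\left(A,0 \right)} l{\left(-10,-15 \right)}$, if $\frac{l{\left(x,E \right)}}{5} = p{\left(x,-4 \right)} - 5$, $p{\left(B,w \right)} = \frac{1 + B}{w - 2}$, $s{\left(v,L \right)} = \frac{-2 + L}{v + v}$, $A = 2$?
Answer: $\frac{35}{4} \approx 8.75$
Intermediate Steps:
$s{\left(v,L \right)} = \frac{-2 + L}{2 v}$
$p{\left(B,w \right)} = \frac{1 + B}{-2 + w}$
$l{\left(x,E \right)} = - \frac{155}{6} - \frac{5 x}{6}$ ($l{\left(x,E \right)} = 5 \left(\frac{1 + x}{-2 - 4} - 5\right) = 5 \left(\frac{1 + x}{-6} - 5\right) = 5 \left(- \frac{1 + x}{6} - 5\right) = 5 \left(\left(- \frac{1}{6} - \frac{x}{6}\right) - 5\right) = 5 \left(- \frac{31}{6} - \frac{x}{6}\right) = - \frac{155}{6} - \frac{5 x}{6}$)
$s{\left(A,0 \right)} l{\left(-10,-15 \right)} = \frac{-2 + 0}{2 \cdot 2} \left(- \frac{155}{6} - - \frac{25}{3}\right) = \frac{1}{2} \cdot \frac{1}{2} \left(-2\right) \left(- \frac{155}{6} + \frac{25}{3}\right) = \left(- \frac{1}{2}\right) \left(- \frac{35}{2}\right) = \frac{35}{4}$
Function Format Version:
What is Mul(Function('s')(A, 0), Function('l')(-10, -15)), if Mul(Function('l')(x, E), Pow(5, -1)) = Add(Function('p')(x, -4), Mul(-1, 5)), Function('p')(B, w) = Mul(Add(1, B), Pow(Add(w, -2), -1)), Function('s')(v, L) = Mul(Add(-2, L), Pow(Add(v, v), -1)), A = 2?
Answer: Rational(35, 4) ≈ 8.7500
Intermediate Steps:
Function('s')(v, L) = Mul(Rational(1, 2), Pow(v, -1), Add(-2, L)) (Function('s')(v, L) = Mul(Add(-2, L), Pow(Mul(2, v), -1)) = Mul(Add(-2, L), Mul(Rational(1, 2), Pow(v, -1))) = Mul(Rational(1, 2), Pow(v, -1), Add(-2, L)))
Function('p')(B, w) = Mul(Pow(Add(-2, w), -1), Add(1, B)) (Function('p')(B, w) = Mul(Add(1, B), Pow(Add(-2, w), -1)) = Mul(Pow(Add(-2, w), -1), Add(1, B)))
Function('l')(x, E) = Add(Rational(-155, 6), Mul(Rational(-5, 6), x)) (Function('l')(x, E) = Mul(5, Add(Mul(Pow(Add(-2, -4), -1), Add(1, x)), Mul(-1, 5))) = Mul(5, Add(Mul(Pow(-6, -1), Add(1, x)), -5)) = Mul(5, Add(Mul(Rational(-1, 6), Add(1, x)), -5)) = Mul(5, Add(Add(Rational(-1, 6), Mul(Rational(-1, 6), x)), -5)) = Mul(5, Add(Rational(-31, 6), Mul(Rational(-1, 6), x))) = Add(Rational(-155, 6), Mul(Rational(-5, 6), x)))
Mul(Function('s')(A, 0), Function('l')(-10, -15)) = Mul(Mul(Rational(1, 2), Pow(2, -1), Add(-2, 0)), Add(Rational(-155, 6), Mul(Rational(-5, 6), -10))) = Mul(Mul(Rational(1, 2), Rational(1, 2), -2), Add(Rational(-155, 6), Rational(25, 3))) = Mul(Rational(-1, 2), Rational(-35, 2)) = Rational(35, 4)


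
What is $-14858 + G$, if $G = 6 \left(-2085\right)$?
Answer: $-27368$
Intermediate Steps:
$G = -12510$
$-14858 + G = -14858 - 12510 = -27368$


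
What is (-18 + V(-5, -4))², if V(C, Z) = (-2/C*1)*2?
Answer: 7396/25 ≈ 295.84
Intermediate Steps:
V(C, Z) = -4/C (V(C, Z) = -2/C*2 = -4/C)
(-18 + V(-5, -4))² = (-18 - 4/(-5))² = (-18 - 4*(-⅕))² = (-18 + ⅘)² = (-86/5)² = 7396/25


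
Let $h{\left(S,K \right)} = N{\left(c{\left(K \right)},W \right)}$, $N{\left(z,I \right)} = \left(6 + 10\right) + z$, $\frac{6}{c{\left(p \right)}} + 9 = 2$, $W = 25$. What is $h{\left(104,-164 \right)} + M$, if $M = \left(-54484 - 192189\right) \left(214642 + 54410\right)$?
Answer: $- \frac{464575047866}{7} \approx -6.6368 \cdot 10^{10}$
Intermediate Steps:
$c{\left(p \right)} = - \frac{6}{7}$ ($c{\left(p \right)} = \frac{6}{-9 + 2} = \frac{6}{-7} = 6 \left(- \frac{1}{7}\right) = - \frac{6}{7}$)
$N{\left(z,I \right)} = 16 + z$
$h{\left(S,K \right)} = \frac{106}{7}$ ($h{\left(S,K \right)} = 16 - \frac{6}{7} = \frac{106}{7}$)
$M = -66367863996$ ($M = \left(-246673\right) 269052 = -66367863996$)
$h{\left(104,-164 \right)} + M = \frac{106}{7} - 66367863996 = - \frac{464575047866}{7}$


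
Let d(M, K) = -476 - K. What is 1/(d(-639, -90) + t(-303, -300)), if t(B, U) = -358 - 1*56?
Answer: -1/800 ≈ -0.0012500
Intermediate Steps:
t(B, U) = -414 (t(B, U) = -358 - 56 = -414)
1/(d(-639, -90) + t(-303, -300)) = 1/((-476 - 1*(-90)) - 414) = 1/((-476 + 90) - 414) = 1/(-386 - 414) = 1/(-800) = -1/800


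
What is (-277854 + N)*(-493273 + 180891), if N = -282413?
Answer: 175017325994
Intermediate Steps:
(-277854 + N)*(-493273 + 180891) = (-277854 - 282413)*(-493273 + 180891) = -560267*(-312382) = 175017325994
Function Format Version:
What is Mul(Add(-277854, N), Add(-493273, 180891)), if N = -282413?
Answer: 175017325994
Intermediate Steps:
Mul(Add(-277854, N), Add(-493273, 180891)) = Mul(Add(-277854, -282413), Add(-493273, 180891)) = Mul(-560267, -312382) = 175017325994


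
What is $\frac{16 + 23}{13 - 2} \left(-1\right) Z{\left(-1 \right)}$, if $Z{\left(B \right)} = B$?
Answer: $\frac{39}{11} \approx 3.5455$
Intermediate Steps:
$\frac{16 + 23}{13 - 2} \left(-1\right) Z{\left(-1 \right)} = \frac{16 + 23}{13 - 2} \left(-1\right) \left(-1\right) = \frac{39}{11} \left(-1\right) \left(-1\right) = \left(- \frac{39}{11}\right) \left(-1\right) = \frac{39}{11}$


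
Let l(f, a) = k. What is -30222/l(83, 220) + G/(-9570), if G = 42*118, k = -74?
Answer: 24071483/59015 ≈ 407.89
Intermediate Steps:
l(f, a) = -74
G = 4956
-30222/l(83, 220) + G/(-9570) = -30222/(-74) + 4956/(-9570) = -30222*(-1/74) + 4956*(-1/9570) = 15111/37 - 826/1595 = 24071483/59015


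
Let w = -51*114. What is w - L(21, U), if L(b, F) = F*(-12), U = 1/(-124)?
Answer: -180237/31 ≈ -5814.1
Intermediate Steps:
U = -1/124 ≈ -0.0080645
w = -5814
L(b, F) = -12*F
w - L(21, U) = -5814 - (-12)*(-1)/124 = -5814 - 1*3/31 = -5814 - 3/31 = -180237/31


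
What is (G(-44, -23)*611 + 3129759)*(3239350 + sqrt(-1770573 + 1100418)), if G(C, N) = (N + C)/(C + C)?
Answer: 446155236568075/44 + 275459729*I*sqrt(670155)/88 ≈ 1.014e+13 + 2.5625e+9*I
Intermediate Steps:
G(C, N) = (C + N)/(2*C) (G(C, N) = (C + N)/((2*C)) = (C + N)*(1/(2*C)) = (C + N)/(2*C))
(G(-44, -23)*611 + 3129759)*(3239350 + sqrt(-1770573 + 1100418)) = (((1/2)*(-44 - 23)/(-44))*611 + 3129759)*(3239350 + sqrt(-1770573 + 1100418)) = (((1/2)*(-1/44)*(-67))*611 + 3129759)*(3239350 + sqrt(-670155)) = ((67/88)*611 + 3129759)*(3239350 + I*sqrt(670155)) = (40937/88 + 3129759)*(3239350 + I*sqrt(670155)) = 275459729*(3239350 + I*sqrt(670155))/88 = 446155236568075/44 + 275459729*I*sqrt(670155)/88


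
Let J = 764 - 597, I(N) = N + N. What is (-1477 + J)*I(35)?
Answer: -91700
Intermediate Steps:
I(N) = 2*N
J = 167
(-1477 + J)*I(35) = (-1477 + 167)*(2*35) = -1310*70 = -91700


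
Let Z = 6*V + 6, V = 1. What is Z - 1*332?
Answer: -320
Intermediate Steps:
Z = 12 (Z = 6*1 + 6 = 6 + 6 = 12)
Z - 1*332 = 12 - 1*332 = 12 - 332 = -320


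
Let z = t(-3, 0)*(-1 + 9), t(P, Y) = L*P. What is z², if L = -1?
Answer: 576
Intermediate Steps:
t(P, Y) = -P
z = 24 (z = (-1*(-3))*(-1 + 9) = 3*8 = 24)
z² = 24² = 576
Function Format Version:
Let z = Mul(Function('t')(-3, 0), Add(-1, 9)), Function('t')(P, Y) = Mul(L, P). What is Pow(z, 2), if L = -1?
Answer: 576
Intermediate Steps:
Function('t')(P, Y) = Mul(-1, P)
z = 24 (z = Mul(Mul(-1, -3), Add(-1, 9)) = Mul(3, 8) = 24)
Pow(z, 2) = Pow(24, 2) = 576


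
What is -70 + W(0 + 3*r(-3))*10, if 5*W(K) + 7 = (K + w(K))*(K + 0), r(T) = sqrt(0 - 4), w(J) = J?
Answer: -228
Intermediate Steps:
r(T) = 2*I (r(T) = sqrt(-4) = 2*I)
W(K) = -7/5 + 2*K**2/5 (W(K) = -7/5 + ((K + K)*(K + 0))/5 = -7/5 + ((2*K)*K)/5 = -7/5 + (2*K**2)/5 = -7/5 + 2*K**2/5)
-70 + W(0 + 3*r(-3))*10 = -70 + (-7/5 + 2*(0 + 3*(2*I))**2/5)*10 = -70 + (-7/5 + 2*(0 + 6*I)**2/5)*10 = -70 + (-7/5 + 2*(6*I)**2/5)*10 = -70 + (-7/5 + (2/5)*(-36))*10 = -70 + (-7/5 - 72/5)*10 = -70 - 79/5*10 = -70 - 158 = -228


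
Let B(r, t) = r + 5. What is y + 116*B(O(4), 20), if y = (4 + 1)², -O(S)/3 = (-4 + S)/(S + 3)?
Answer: 605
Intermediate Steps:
O(S) = -3*(-4 + S)/(3 + S) (O(S) = -3*(-4 + S)/(S + 3) = -3*(-4 + S)/(3 + S))
B(r, t) = 5 + r
y = 25 (y = 5² = 25)
y + 116*B(O(4), 20) = 25 + 116*(5 + 3*(4 - 1*4)/(3 + 4)) = 25 + 116*(5 + 3*(4 - 4)/7) = 25 + 116*(5 + 3*(⅐)*0) = 25 + 116*(5 + 0) = 25 + 116*5 = 25 + 580 = 605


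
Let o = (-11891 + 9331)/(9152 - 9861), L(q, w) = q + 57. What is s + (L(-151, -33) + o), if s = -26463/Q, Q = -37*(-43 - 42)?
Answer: -220312737/2229805 ≈ -98.804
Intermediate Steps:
L(q, w) = 57 + q
Q = 3145 (Q = -37*(-85) = 3145)
o = 2560/709 (o = -2560/(-709) = -2560*(-1/709) = 2560/709 ≈ 3.6107)
s = -26463/3145 ≈ -8.4143
s + (L(-151, -33) + o) = -26463/3145 + ((57 - 151) + 2560/709) = -26463/3145 + (-94 + 2560/709) = -26463/3145 - 64086/709 = -220312737/2229805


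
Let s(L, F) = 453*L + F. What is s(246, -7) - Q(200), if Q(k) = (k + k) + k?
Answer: 110831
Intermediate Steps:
s(L, F) = F + 453*L
Q(k) = 3*k (Q(k) = 2*k + k = 3*k)
s(246, -7) - Q(200) = (-7 + 453*246) - 3*200 = (-7 + 111438) - 1*600 = 111431 - 600 = 110831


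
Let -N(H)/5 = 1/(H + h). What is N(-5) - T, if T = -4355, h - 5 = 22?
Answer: 95805/22 ≈ 4354.8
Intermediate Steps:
h = 27 (h = 5 + 22 = 27)
N(H) = -5/(27 + H) (N(H) = -5/(H + 27) = -5/(27 + H))
N(-5) - T = -5/(27 - 5) - 1*(-4355) = -5/22 + 4355 = 95805/22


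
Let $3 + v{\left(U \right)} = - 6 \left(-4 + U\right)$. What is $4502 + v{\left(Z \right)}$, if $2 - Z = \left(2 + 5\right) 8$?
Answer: $4847$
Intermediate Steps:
$Z = -54$ ($Z = 2 - \left(2 + 5\right) 8 = 2 - 7 \cdot 8 = 2 - 56 = -54$)
$v{\left(U \right)} = 21 - 6 U$ ($v{\left(U \right)} = -3 - 6 \left(-4 + U\right) = -3 - \left(-24 + 6 U\right) = 21 - 6 U$)
$4502 + v{\left(Z \right)} = 4502 + \left(21 - -324\right) = 4502 + \left(21 + 324\right) = 4502 + 345 = 4847$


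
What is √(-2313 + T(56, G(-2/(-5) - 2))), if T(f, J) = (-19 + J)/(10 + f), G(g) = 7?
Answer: I*√279895/11 ≈ 48.096*I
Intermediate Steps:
T(f, J) = (-19 + J)/(10 + f)
√(-2313 + T(56, G(-2/(-5) - 2))) = √(-2313 + (-19 + 7)/(10 + 56)) = √(-2313 - 12/66) = √(-2313 + (1/66)*(-12)) = √(-2313 - 2/11) = √(-25445/11) = I*√279895/11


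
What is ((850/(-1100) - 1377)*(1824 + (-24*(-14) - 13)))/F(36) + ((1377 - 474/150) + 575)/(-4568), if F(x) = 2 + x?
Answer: -97788368581/1256200 ≈ -77845.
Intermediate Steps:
((850/(-1100) - 1377)*(1824 + (-24*(-14) - 13)))/F(36) + ((1377 - 474/150) + 575)/(-4568) = ((850/(-1100) - 1377)*(1824 + (-24*(-14) - 13)))/(2 + 36) + ((1377 - 474/150) + 575)/(-4568) = ((850*(-1/1100) - 1377)*(1824 + (336 - 13)))/38 + ((1377 - 474*1/150) + 575)*(-1/4568) = ((-17/22 - 1377)*(1824 + 323))*(1/38) + ((1377 - 79/25) + 575)*(-1/4568) = -30311/22*2147*(1/38) + (34346/25 + 575)*(-1/4568) = -65077717/22*1/38 + (48721/25)*(-1/4568) = -3425143/44 - 48721/114200 = -97788368581/1256200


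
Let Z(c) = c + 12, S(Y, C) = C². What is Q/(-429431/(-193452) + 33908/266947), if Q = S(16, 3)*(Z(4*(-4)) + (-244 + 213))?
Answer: -16267050778860/121194887573 ≈ -134.22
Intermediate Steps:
Z(c) = 12 + c
Q = -315 (Q = 3²*((12 + 4*(-4)) + (-244 + 213)) = 9*((12 - 16) - 31) = 9*(-4 - 31) = 9*(-35) = -315)
Q/(-429431/(-193452) + 33908/266947) = -315/(-429431/(-193452) + 33908/266947) = -315/(-429431*(-1/193452) + 33908*(1/266947)) = -315/(429431/193452 + 33908/266947) = -315/121194887573/51641431044 = -315*51641431044/121194887573 = -16267050778860/121194887573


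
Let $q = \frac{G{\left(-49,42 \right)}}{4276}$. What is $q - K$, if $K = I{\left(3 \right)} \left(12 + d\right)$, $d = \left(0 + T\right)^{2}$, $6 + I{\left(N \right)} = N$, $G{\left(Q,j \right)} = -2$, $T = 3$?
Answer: $\frac{134693}{2138} \approx 63.0$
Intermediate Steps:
$I{\left(N \right)} = -6 + N$
$d = 9$ ($d = \left(0 + 3\right)^{2} = 3^{2} = 9$)
$q = - \frac{1}{2138}$ ($q = - \frac{2}{4276} = \left(-2\right) \frac{1}{4276} = - \frac{1}{2138} \approx -0.00046773$)
$K = -63$ ($K = \left(-6 + 3\right) \left(12 + 9\right) = \left(-3\right) 21 = -63$)
$q - K = - \frac{1}{2138} - -63 = - \frac{1}{2138} + 63 = \frac{134693}{2138}$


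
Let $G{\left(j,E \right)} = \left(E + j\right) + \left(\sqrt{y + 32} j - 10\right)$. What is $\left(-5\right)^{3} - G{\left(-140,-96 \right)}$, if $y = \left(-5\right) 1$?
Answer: $121 + 420 \sqrt{3} \approx 848.46$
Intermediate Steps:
$y = -5$
$G{\left(j,E \right)} = -10 + E + j + 3 j \sqrt{3}$ ($G{\left(j,E \right)} = \left(E + j\right) + \left(\sqrt{-5 + 32} j - 10\right) = \left(E + j\right) + \left(\sqrt{27} j - 10\right) = \left(E + j\right) + \left(3 \sqrt{3} j - 10\right) = \left(E + j\right) + \left(3 j \sqrt{3} - 10\right) = \left(E + j\right) + \left(-10 + 3 j \sqrt{3}\right) = -10 + E + j + 3 j \sqrt{3}$)
$\left(-5\right)^{3} - G{\left(-140,-96 \right)} = \left(-5\right)^{3} - \left(-10 - 96 - 140 + 3 \left(-140\right) \sqrt{3}\right) = -125 - \left(-10 - 96 - 140 - 420 \sqrt{3}\right) = -125 - \left(-246 - 420 \sqrt{3}\right) = -125 + \left(246 + 420 \sqrt{3}\right) = 121 + 420 \sqrt{3}$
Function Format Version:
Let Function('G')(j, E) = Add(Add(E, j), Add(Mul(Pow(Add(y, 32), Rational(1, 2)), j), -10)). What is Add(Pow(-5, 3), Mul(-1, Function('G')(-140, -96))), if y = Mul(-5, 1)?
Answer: Add(121, Mul(420, Pow(3, Rational(1, 2)))) ≈ 848.46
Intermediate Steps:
y = -5
Function('G')(j, E) = Add(-10, E, j, Mul(3, j, Pow(3, Rational(1, 2)))) (Function('G')(j, E) = Add(Add(E, j), Add(Mul(Pow(Add(-5, 32), Rational(1, 2)), j), -10)) = Add(Add(E, j), Add(Mul(Pow(27, Rational(1, 2)), j), -10)) = Add(Add(E, j), Add(Mul(Mul(3, Pow(3, Rational(1, 2))), j), -10)) = Add(Add(E, j), Add(Mul(3, j, Pow(3, Rational(1, 2))), -10)) = Add(Add(E, j), Add(-10, Mul(3, j, Pow(3, Rational(1, 2))))) = Add(-10, E, j, Mul(3, j, Pow(3, Rational(1, 2)))))
Add(Pow(-5, 3), Mul(-1, Function('G')(-140, -96))) = Add(Pow(-5, 3), Mul(-1, Add(-10, -96, -140, Mul(3, -140, Pow(3, Rational(1, 2)))))) = Add(-125, Mul(-1, Add(-10, -96, -140, Mul(-420, Pow(3, Rational(1, 2)))))) = Add(-125, Mul(-1, Add(-246, Mul(-420, Pow(3, Rational(1, 2)))))) = Add(-125, Add(246, Mul(420, Pow(3, Rational(1, 2))))) = Add(121, Mul(420, Pow(3, Rational(1, 2))))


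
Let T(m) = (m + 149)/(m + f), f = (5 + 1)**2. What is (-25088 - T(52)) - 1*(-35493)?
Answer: 915439/88 ≈ 10403.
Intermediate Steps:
f = 36 (f = 6**2 = 36)
T(m) = (149 + m)/(36 + m) (T(m) = (m + 149)/(m + 36) = (149 + m)/(36 + m))
(-25088 - T(52)) - 1*(-35493) = (-25088 - (149 + 52)/(36 + 52)) - 1*(-35493) = (-25088 - 201/88) + 35493 = -2207945/88 + 35493 = 915439/88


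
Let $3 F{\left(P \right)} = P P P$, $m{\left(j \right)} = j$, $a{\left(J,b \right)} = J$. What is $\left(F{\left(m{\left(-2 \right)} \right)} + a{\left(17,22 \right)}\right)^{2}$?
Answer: $\frac{1849}{9} \approx 205.44$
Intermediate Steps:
$F{\left(P \right)} = \frac{P^{3}}{3}$ ($F{\left(P \right)} = \frac{P P P}{3} = \frac{P^{2} P}{3} = \frac{P^{3}}{3}$)
$\left(F{\left(m{\left(-2 \right)} \right)} + a{\left(17,22 \right)}\right)^{2} = \left(\frac{\left(-2\right)^{3}}{3} + 17\right)^{2} = \left(\frac{1}{3} \left(-8\right) + 17\right)^{2} = \left(- \frac{8}{3} + 17\right)^{2} = \left(\frac{43}{3}\right)^{2} = \frac{1849}{9}$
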